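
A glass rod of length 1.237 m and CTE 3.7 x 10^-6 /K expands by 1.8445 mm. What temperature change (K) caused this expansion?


Rearrange dL = alpha * L0 * dT for dT:
  dT = dL / (alpha * L0)
  dL (m) = 1.8445 / 1000 = 0.0018445
  dT = 0.0018445 / ((3.7 x 10^-6) * 1.237) = 403.0 K

403.0 K


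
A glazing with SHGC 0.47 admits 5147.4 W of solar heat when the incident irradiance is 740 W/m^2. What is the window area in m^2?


Rearrange Q = Area * SHGC * Irradiance:
  Area = Q / (SHGC * Irradiance)
  Area = 5147.4 / (0.47 * 740) = 14.8 m^2

14.8 m^2


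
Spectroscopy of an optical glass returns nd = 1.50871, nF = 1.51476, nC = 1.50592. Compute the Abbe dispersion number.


Abbe number formula: Vd = (nd - 1) / (nF - nC)
  nd - 1 = 1.50871 - 1 = 0.50871
  nF - nC = 1.51476 - 1.50592 = 0.00884
  Vd = 0.50871 / 0.00884 = 57.55

57.55


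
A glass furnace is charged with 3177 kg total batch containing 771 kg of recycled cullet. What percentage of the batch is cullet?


Cullet ratio = (cullet mass / total batch mass) * 100
  Ratio = 771 / 3177 * 100 = 24.27%

24.27%


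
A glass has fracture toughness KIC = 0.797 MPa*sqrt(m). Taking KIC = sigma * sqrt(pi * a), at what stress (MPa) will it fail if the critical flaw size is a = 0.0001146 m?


Rearrange KIC = sigma * sqrt(pi * a):
  sigma = KIC / sqrt(pi * a)
  sqrt(pi * 0.0001146) = 0.018974
  sigma = 0.797 / 0.018974 = 42.0 MPa

42.0 MPa


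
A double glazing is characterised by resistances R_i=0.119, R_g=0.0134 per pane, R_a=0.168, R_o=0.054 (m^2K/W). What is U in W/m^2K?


Total thermal resistance (series):
  R_total = R_in + R_glass + R_air + R_glass + R_out
  R_total = 0.119 + 0.0134 + 0.168 + 0.0134 + 0.054 = 0.3678 m^2K/W
U-value = 1 / R_total = 1 / 0.3678 = 2.719 W/m^2K

2.719 W/m^2K


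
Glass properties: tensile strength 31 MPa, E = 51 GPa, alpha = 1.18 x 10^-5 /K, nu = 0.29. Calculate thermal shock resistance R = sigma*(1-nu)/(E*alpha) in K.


Thermal shock resistance: R = sigma * (1 - nu) / (E * alpha)
  Numerator = 31 * (1 - 0.29) = 22.01
  Denominator = 51 * 1000 * (1.18 x 10^-5) = 0.6018
  R = 22.01 / 0.6018 = 36.6 K

36.6 K


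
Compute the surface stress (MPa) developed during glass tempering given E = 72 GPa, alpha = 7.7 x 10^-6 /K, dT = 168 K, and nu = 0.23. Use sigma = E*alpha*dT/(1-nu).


Tempering stress: sigma = E * alpha * dT / (1 - nu)
  E (MPa) = 72 * 1000 = 72000
  Numerator = 72000 * (7.7 x 10^-6) * 168 = 93.1392
  Denominator = 1 - 0.23 = 0.77
  sigma = 93.1392 / 0.77 = 121.0 MPa

121.0 MPa


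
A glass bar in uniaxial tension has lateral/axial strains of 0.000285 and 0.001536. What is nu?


Poisson's ratio: nu = lateral strain / axial strain
  nu = 0.000285 / 0.001536 = 0.1855

0.1855


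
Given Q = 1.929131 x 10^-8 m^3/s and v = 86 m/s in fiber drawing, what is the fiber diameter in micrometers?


Cross-sectional area from continuity:
  A = Q / v = 1.929131 x 10^-8 / 86 = 2.243176 x 10^-10 m^2
Diameter from circular cross-section:
  d = sqrt(4A / pi) * 10^6 (m -> um)
  d = sqrt(4 * 2.243176 x 10^-10 / pi) * 10^6 = 16.9 um

16.9 um


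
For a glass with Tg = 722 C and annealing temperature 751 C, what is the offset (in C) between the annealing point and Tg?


Offset = T_anneal - Tg:
  offset = 751 - 722 = 29 C

29 C


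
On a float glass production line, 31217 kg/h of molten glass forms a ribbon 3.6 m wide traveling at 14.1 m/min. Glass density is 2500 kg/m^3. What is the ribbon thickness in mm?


Ribbon cross-section from mass balance:
  Volume rate = throughput / density = 31217 / 2500 = 12.4868 m^3/h
  thickness = volume rate / (speed * 60 * width), i.e.
  thickness = throughput / (60 * speed * width * density) * 1000
  thickness = 31217 / (60 * 14.1 * 3.6 * 2500) * 1000 = 4.1 mm

4.1 mm


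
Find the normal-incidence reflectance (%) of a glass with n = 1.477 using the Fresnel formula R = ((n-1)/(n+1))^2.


Fresnel reflectance at normal incidence:
  R = ((n - 1)/(n + 1))^2
  (n - 1)/(n + 1) = (1.477 - 1)/(1.477 + 1) = 0.192572
  R = 0.192572^2 = 0.037084
  R(%) = 0.037084 * 100 = 3.708%

3.708%


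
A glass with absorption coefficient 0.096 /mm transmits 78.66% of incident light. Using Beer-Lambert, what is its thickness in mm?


Rearrange T = exp(-alpha * thickness):
  thickness = -ln(T) / alpha
  T = 78.66/100 = 0.7866
  ln(T) = -0.24004
  -ln(T) = 0.24004
  thickness = 0.24004 / 0.096 = 2.5 mm

2.5 mm


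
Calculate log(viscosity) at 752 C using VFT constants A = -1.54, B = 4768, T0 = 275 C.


VFT equation: log(eta) = A + B / (T - T0)
  T - T0 = 752 - 275 = 477
  B / (T - T0) = 4768 / 477 = 9.996
  log(eta) = -1.54 + 9.996 = 8.456

8.456


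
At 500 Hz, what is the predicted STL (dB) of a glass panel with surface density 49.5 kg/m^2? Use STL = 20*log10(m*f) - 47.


Mass law: STL = 20 * log10(m * f) - 47
  m * f = 49.5 * 500 = 24750
  log10(24750) = 4.39358
  STL = 20 * 4.39358 - 47 = 87.8716 - 47 = 40.9 dB

40.9 dB


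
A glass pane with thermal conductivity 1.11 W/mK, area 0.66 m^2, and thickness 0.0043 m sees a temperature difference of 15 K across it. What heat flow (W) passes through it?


Fourier's law: Q = k * A * dT / t
  Q = 1.11 * 0.66 * 15 / 0.0043
  Q = 10.989 / 0.0043 = 2555.6 W

2555.6 W


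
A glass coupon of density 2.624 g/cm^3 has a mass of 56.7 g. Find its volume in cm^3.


Rearrange rho = m / V:
  V = m / rho
  V = 56.7 / 2.624 = 21.608 cm^3

21.608 cm^3


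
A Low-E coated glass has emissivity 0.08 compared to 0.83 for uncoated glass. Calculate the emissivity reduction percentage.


Percentage reduction = (1 - coated/uncoated) * 100
  Ratio = 0.08 / 0.83 = 0.0964
  Reduction = (1 - 0.0964) * 100 = 90.4%

90.4%


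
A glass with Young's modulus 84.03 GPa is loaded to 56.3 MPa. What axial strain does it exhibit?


Rearrange E = sigma / epsilon:
  epsilon = sigma / E
  E (MPa) = 84.03 * 1000 = 84030
  epsilon = 56.3 / 84030 = 0.00067

0.00067


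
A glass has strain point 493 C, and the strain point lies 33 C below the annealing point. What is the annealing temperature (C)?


T_anneal = T_strain + gap:
  T_anneal = 493 + 33 = 526 C

526 C


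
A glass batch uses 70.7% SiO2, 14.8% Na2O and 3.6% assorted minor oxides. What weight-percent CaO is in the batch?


Pieces sum to 100%:
  CaO = 100 - (SiO2 + Na2O + others)
  CaO = 100 - (70.7 + 14.8 + 3.6) = 10.9%

10.9%


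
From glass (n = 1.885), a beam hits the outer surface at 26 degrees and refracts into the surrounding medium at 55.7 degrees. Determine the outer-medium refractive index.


Apply Snell's law: n1 * sin(theta1) = n2 * sin(theta2)
  n2 = n1 * sin(theta1) / sin(theta2)
  sin(26) = 0.438371
  sin(55.7) = 0.826098
  n2 = 1.885 * 0.438371 / 0.826098 = 1.0003

1.0003


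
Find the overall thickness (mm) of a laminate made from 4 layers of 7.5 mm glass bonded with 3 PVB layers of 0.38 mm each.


Total thickness = glass contribution + PVB contribution
  Glass: 4 * 7.5 = 30.0 mm
  PVB: 3 * 0.38 = 1.14 mm
  Total = 30.0 + 1.14 = 31.14 mm

31.14 mm


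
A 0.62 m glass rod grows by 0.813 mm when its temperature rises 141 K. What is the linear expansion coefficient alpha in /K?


Rearrange dL = alpha * L0 * dT for alpha:
  alpha = dL / (L0 * dT)
  alpha = (0.813 / 1000) / (0.62 * 141) = 0.0000093 /K = 9.3 x 10^-6 /K

9.3 x 10^-6 /K


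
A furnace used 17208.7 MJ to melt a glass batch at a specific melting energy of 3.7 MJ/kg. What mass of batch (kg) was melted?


Rearrange E = m * s for m:
  m = E / s
  m = 17208.7 / 3.7 = 4651.0 kg

4651.0 kg


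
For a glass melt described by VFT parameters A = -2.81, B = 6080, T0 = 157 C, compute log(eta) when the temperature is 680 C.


VFT equation: log(eta) = A + B / (T - T0)
  T - T0 = 680 - 157 = 523
  B / (T - T0) = 6080 / 523 = 11.625
  log(eta) = -2.81 + 11.625 = 8.815

8.815


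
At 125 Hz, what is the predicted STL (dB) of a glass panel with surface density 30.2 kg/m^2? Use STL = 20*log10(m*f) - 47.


Mass law: STL = 20 * log10(m * f) - 47
  m * f = 30.2 * 125 = 3775
  log10(3775) = 3.57692
  STL = 20 * 3.57692 - 47 = 71.5384 - 47 = 24.5 dB

24.5 dB


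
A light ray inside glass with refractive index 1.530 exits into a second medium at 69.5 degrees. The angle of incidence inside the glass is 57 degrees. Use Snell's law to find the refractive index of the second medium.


Apply Snell's law: n1 * sin(theta1) = n2 * sin(theta2)
  n2 = n1 * sin(theta1) / sin(theta2)
  sin(57) = 0.838671
  sin(69.5) = 0.936672
  n2 = 1.530 * 0.838671 / 0.936672 = 1.3699

1.3699


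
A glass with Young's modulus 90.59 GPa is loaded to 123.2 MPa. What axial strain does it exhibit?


Rearrange E = sigma / epsilon:
  epsilon = sigma / E
  E (MPa) = 90.59 * 1000 = 90590
  epsilon = 123.2 / 90590 = 0.00136

0.00136


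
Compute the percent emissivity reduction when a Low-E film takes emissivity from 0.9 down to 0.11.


Percentage reduction = (1 - coated/uncoated) * 100
  Ratio = 0.11 / 0.9 = 0.1222
  Reduction = (1 - 0.1222) * 100 = 87.8%

87.8%


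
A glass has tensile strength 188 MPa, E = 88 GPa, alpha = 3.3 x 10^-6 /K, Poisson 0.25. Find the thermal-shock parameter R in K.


Thermal shock resistance: R = sigma * (1 - nu) / (E * alpha)
  Numerator = 188 * (1 - 0.25) = 141.0
  Denominator = 88 * 1000 * (3.3 x 10^-6) = 0.2904
  R = 141.0 / 0.2904 = 485.5 K

485.5 K


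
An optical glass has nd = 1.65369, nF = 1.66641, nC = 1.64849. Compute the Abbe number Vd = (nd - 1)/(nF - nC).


Abbe number formula: Vd = (nd - 1) / (nF - nC)
  nd - 1 = 1.65369 - 1 = 0.65369
  nF - nC = 1.66641 - 1.64849 = 0.01792
  Vd = 0.65369 / 0.01792 = 36.48

36.48


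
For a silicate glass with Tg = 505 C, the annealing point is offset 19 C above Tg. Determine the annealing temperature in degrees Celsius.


The annealing temperature is Tg plus the offset:
  T_anneal = 505 + 19 = 524 C

524 C


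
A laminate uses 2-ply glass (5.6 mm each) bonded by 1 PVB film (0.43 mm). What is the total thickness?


Total thickness = glass contribution + PVB contribution
  Glass: 2 * 5.6 = 11.2 mm
  PVB: 1 * 0.43 = 0.43 mm
  Total = 11.2 + 0.43 = 11.63 mm

11.63 mm


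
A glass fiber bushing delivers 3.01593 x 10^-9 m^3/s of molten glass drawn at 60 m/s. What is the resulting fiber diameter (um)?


Cross-sectional area from continuity:
  A = Q / v = 3.01593 x 10^-9 / 60 = 5.02655 x 10^-11 m^2
Diameter from circular cross-section:
  d = sqrt(4A / pi) * 10^6 (m -> um)
  d = sqrt(4 * 5.02655 x 10^-11 / pi) * 10^6 = 8.0 um

8.0 um


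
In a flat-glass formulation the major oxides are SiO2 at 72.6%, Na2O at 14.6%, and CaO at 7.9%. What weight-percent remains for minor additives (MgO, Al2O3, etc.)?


Sum the three major oxides:
  SiO2 + Na2O + CaO = 72.6 + 14.6 + 7.9 = 95.1%
Subtract from 100%:
  Others = 100 - 95.1 = 4.9%

4.9%


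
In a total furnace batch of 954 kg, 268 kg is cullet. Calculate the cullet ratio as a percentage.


Cullet ratio = (cullet mass / total batch mass) * 100
  Ratio = 268 / 954 * 100 = 28.09%

28.09%


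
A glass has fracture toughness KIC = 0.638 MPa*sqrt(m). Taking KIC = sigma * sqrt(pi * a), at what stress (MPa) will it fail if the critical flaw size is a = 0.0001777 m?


Rearrange KIC = sigma * sqrt(pi * a):
  sigma = KIC / sqrt(pi * a)
  sqrt(pi * 0.0001777) = 0.023628
  sigma = 0.638 / 0.023628 = 27.0 MPa

27.0 MPa


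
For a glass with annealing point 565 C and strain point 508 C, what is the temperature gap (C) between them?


Gap = T_anneal - T_strain:
  gap = 565 - 508 = 57 C

57 C


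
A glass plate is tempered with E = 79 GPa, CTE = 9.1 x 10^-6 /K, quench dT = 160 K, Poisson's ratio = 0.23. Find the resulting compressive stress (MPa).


Tempering stress: sigma = E * alpha * dT / (1 - nu)
  E (MPa) = 79 * 1000 = 79000
  Numerator = 79000 * (9.1 x 10^-6) * 160 = 115.024
  Denominator = 1 - 0.23 = 0.77
  sigma = 115.024 / 0.77 = 149.4 MPa

149.4 MPa


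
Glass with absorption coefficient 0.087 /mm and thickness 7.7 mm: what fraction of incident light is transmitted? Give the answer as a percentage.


Beer-Lambert law: T = exp(-alpha * thickness)
  exponent = -0.087 * 7.7 = -0.6699
  T = exp(-0.6699) = 0.5118
  Percentage = 0.5118 * 100 = 51.18%

51.18%


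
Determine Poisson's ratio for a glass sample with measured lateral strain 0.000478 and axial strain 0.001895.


Poisson's ratio: nu = lateral strain / axial strain
  nu = 0.000478 / 0.001895 = 0.2522

0.2522


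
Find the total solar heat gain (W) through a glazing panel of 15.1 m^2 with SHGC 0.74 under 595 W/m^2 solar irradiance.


Solar heat gain: Q = Area * SHGC * Irradiance
  Q = 15.1 * 0.74 * 595 = 6648.5 W

6648.5 W


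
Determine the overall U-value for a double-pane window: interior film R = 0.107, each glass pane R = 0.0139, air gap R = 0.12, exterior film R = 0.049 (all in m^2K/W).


Total thermal resistance (series):
  R_total = R_in + R_glass + R_air + R_glass + R_out
  R_total = 0.107 + 0.0139 + 0.12 + 0.0139 + 0.049 = 0.3038 m^2K/W
U-value = 1 / R_total = 1 / 0.3038 = 3.292 W/m^2K

3.292 W/m^2K


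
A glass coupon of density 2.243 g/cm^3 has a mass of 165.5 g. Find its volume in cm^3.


Rearrange rho = m / V:
  V = m / rho
  V = 165.5 / 2.243 = 73.785 cm^3

73.785 cm^3


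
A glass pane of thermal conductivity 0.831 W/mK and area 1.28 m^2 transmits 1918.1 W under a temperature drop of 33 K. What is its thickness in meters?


Fourier's law: t = k * A * dT / Q
  t = 0.831 * 1.28 * 33 / 1918.1
  t = 35.10144 / 1918.1 = 0.0183 m

0.0183 m


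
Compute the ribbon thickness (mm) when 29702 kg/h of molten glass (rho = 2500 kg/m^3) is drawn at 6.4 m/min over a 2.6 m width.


Ribbon cross-section from mass balance:
  Volume rate = throughput / density = 29702 / 2500 = 11.8808 m^3/h
  thickness = volume rate / (speed * 60 * width), i.e.
  thickness = throughput / (60 * speed * width * density) * 1000
  thickness = 29702 / (60 * 6.4 * 2.6 * 2500) * 1000 = 11.9 mm

11.9 mm


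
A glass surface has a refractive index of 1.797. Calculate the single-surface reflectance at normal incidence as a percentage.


Fresnel reflectance at normal incidence:
  R = ((n - 1)/(n + 1))^2
  (n - 1)/(n + 1) = (1.797 - 1)/(1.797 + 1) = 0.284948
  R = 0.284948^2 = 0.0811954
  R(%) = 0.0811954 * 100 = 8.12%

8.12%


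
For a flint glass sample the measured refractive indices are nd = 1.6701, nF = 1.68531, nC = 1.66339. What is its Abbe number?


Abbe number formula: Vd = (nd - 1) / (nF - nC)
  nd - 1 = 1.6701 - 1 = 0.6701
  nF - nC = 1.68531 - 1.66339 = 0.02192
  Vd = 0.6701 / 0.02192 = 30.57

30.57


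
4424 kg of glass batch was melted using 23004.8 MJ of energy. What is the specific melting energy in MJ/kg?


Rearrange E = m * s for s:
  s = E / m
  s = 23004.8 / 4424 = 5.2 MJ/kg

5.2 MJ/kg


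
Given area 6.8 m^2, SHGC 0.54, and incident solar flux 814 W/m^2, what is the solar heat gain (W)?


Solar heat gain: Q = Area * SHGC * Irradiance
  Q = 6.8 * 0.54 * 814 = 2989 W

2989 W


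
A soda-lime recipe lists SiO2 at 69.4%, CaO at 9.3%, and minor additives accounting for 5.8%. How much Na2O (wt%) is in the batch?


Pieces sum to 100%:
  Na2O = 100 - (SiO2 + CaO + others)
  Na2O = 100 - (69.4 + 9.3 + 5.8) = 15.5%

15.5%


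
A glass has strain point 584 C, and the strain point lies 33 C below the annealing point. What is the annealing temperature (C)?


T_anneal = T_strain + gap:
  T_anneal = 584 + 33 = 617 C

617 C


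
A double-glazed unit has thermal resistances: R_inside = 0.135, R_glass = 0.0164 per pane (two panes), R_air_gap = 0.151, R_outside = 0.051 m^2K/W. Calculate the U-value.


Total thermal resistance (series):
  R_total = R_in + R_glass + R_air + R_glass + R_out
  R_total = 0.135 + 0.0164 + 0.151 + 0.0164 + 0.051 = 0.3698 m^2K/W
U-value = 1 / R_total = 1 / 0.3698 = 2.704 W/m^2K

2.704 W/m^2K


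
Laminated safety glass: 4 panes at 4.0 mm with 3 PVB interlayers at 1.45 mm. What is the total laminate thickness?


Total thickness = glass contribution + PVB contribution
  Glass: 4 * 4.0 = 16.0 mm
  PVB: 3 * 1.45 = 4.35 mm
  Total = 16.0 + 4.35 = 20.35 mm

20.35 mm


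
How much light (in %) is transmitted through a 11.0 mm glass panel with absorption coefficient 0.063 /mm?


Beer-Lambert law: T = exp(-alpha * thickness)
  exponent = -0.063 * 11.0 = -0.693
  T = exp(-0.693) = 0.5001
  Percentage = 0.5001 * 100 = 50.01%

50.01%


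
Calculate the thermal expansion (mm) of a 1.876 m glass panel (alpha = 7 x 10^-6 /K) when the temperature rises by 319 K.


Thermal expansion formula: dL = alpha * L0 * dT
  dL = (7 x 10^-6) * 1.876 * 319 = 0.00418911 m
Convert to mm: 0.00418911 * 1000 = 4.1891 mm

4.1891 mm


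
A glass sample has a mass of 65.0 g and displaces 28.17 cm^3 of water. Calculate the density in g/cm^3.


Use the definition of density:
  rho = mass / volume
  rho = 65.0 / 28.17 = 2.307 g/cm^3

2.307 g/cm^3


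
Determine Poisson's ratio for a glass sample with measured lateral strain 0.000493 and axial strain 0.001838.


Poisson's ratio: nu = lateral strain / axial strain
  nu = 0.000493 / 0.001838 = 0.2682

0.2682


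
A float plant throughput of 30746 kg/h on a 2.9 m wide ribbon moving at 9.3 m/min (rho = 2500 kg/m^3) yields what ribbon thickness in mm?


Ribbon cross-section from mass balance:
  Volume rate = throughput / density = 30746 / 2500 = 12.2984 m^3/h
  thickness = volume rate / (speed * 60 * width), i.e.
  thickness = throughput / (60 * speed * width * density) * 1000
  thickness = 30746 / (60 * 9.3 * 2.9 * 2500) * 1000 = 7.6 mm

7.6 mm


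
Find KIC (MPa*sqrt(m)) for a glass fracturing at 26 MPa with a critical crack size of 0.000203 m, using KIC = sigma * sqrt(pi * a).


Fracture toughness: KIC = sigma * sqrt(pi * a)
  pi * a = pi * 0.000203 = 0.000637743
  sqrt(pi * a) = 0.025254
  KIC = 26 * 0.025254 = 0.657 MPa*sqrt(m)

0.657 MPa*sqrt(m)


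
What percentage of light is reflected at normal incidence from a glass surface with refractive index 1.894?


Fresnel reflectance at normal incidence:
  R = ((n - 1)/(n + 1))^2
  (n - 1)/(n + 1) = (1.894 - 1)/(1.894 + 1) = 0.308915
  R = 0.308915^2 = 0.0954285
  R(%) = 0.0954285 * 100 = 9.543%

9.543%


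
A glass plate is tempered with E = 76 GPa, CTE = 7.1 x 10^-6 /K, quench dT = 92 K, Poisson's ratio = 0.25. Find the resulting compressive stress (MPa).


Tempering stress: sigma = E * alpha * dT / (1 - nu)
  E (MPa) = 76 * 1000 = 76000
  Numerator = 76000 * (7.1 x 10^-6) * 92 = 49.6432
  Denominator = 1 - 0.25 = 0.75
  sigma = 49.6432 / 0.75 = 66.2 MPa

66.2 MPa


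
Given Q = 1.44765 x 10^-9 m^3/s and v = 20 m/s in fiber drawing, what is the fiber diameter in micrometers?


Cross-sectional area from continuity:
  A = Q / v = 1.44765 x 10^-9 / 20 = 7.23825 x 10^-11 m^2
Diameter from circular cross-section:
  d = sqrt(4A / pi) * 10^6 (m -> um)
  d = sqrt(4 * 7.23825 x 10^-11 / pi) * 10^6 = 9.6 um

9.6 um


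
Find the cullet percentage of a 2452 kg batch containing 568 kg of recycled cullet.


Cullet ratio = (cullet mass / total batch mass) * 100
  Ratio = 568 / 2452 * 100 = 23.16%

23.16%


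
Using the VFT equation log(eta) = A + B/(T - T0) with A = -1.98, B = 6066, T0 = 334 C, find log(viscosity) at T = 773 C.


VFT equation: log(eta) = A + B / (T - T0)
  T - T0 = 773 - 334 = 439
  B / (T - T0) = 6066 / 439 = 13.818
  log(eta) = -1.98 + 13.818 = 11.838

11.838


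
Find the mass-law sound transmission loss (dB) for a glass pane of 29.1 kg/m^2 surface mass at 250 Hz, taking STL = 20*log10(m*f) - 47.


Mass law: STL = 20 * log10(m * f) - 47
  m * f = 29.1 * 250 = 7275
  log10(7275) = 3.86183
  STL = 20 * 3.86183 - 47 = 77.2366 - 47 = 30.2 dB

30.2 dB


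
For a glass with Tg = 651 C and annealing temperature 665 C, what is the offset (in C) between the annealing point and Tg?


Offset = T_anneal - Tg:
  offset = 665 - 651 = 14 C

14 C


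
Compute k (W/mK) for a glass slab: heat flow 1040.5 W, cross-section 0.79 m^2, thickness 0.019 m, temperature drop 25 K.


Fourier's law rearranged: k = Q * t / (A * dT)
  Numerator = 1040.5 * 0.019 = 19.7695
  Denominator = 0.79 * 25 = 19.75
  k = 19.7695 / 19.75 = 1.001 W/mK

1.001 W/mK


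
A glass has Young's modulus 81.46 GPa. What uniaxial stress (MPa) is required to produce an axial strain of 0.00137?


Rearrange E = sigma / epsilon:
  sigma = E * epsilon
  E (MPa) = 81.46 * 1000 = 81460
  sigma = 81460 * 0.00137 = 111.6 MPa

111.6 MPa


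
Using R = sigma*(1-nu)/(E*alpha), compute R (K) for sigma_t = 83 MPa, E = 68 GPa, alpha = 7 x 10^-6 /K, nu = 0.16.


Thermal shock resistance: R = sigma * (1 - nu) / (E * alpha)
  Numerator = 83 * (1 - 0.16) = 69.72
  Denominator = 68 * 1000 * (7 x 10^-6) = 0.476
  R = 69.72 / 0.476 = 146.5 K

146.5 K


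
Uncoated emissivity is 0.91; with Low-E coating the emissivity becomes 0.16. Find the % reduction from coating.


Percentage reduction = (1 - coated/uncoated) * 100
  Ratio = 0.16 / 0.91 = 0.1758
  Reduction = (1 - 0.1758) * 100 = 82.4%

82.4%


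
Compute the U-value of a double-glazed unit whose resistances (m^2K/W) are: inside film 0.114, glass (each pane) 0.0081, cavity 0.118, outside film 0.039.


Total thermal resistance (series):
  R_total = R_in + R_glass + R_air + R_glass + R_out
  R_total = 0.114 + 0.0081 + 0.118 + 0.0081 + 0.039 = 0.2872 m^2K/W
U-value = 1 / R_total = 1 / 0.2872 = 3.482 W/m^2K

3.482 W/m^2K


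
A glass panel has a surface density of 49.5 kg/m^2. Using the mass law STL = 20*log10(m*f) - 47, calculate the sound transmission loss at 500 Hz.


Mass law: STL = 20 * log10(m * f) - 47
  m * f = 49.5 * 500 = 24750
  log10(24750) = 4.39358
  STL = 20 * 4.39358 - 47 = 87.8716 - 47 = 40.9 dB

40.9 dB


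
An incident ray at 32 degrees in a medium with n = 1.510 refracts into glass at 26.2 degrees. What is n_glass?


Apply Snell's law: n1 * sin(theta1) = n2 * sin(theta2)
  n2 = n1 * sin(theta1) / sin(theta2)
  sin(32) = 0.529919
  sin(26.2) = 0.441506
  n2 = 1.510 * 0.529919 / 0.441506 = 1.8124

1.8124


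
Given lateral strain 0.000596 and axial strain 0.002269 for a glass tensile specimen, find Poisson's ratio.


Poisson's ratio: nu = lateral strain / axial strain
  nu = 0.000596 / 0.002269 = 0.2627

0.2627


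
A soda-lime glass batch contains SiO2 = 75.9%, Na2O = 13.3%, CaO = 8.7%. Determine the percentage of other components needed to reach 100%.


Sum the three major oxides:
  SiO2 + Na2O + CaO = 75.9 + 13.3 + 8.7 = 97.9%
Subtract from 100%:
  Others = 100 - 97.9 = 2.1%

2.1%


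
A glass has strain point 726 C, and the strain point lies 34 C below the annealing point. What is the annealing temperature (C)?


T_anneal = T_strain + gap:
  T_anneal = 726 + 34 = 760 C

760 C


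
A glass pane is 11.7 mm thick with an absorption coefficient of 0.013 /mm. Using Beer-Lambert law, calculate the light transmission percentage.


Beer-Lambert law: T = exp(-alpha * thickness)
  exponent = -0.013 * 11.7 = -0.1521
  T = exp(-0.1521) = 0.8589
  Percentage = 0.8589 * 100 = 85.89%

85.89%


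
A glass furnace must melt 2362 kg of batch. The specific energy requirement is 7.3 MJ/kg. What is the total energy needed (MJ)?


Total energy = mass * specific energy
  E = 2362 * 7.3 = 17242.6 MJ

17242.6 MJ


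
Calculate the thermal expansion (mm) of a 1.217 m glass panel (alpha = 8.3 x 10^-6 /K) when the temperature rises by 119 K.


Thermal expansion formula: dL = alpha * L0 * dT
  dL = (8.3 x 10^-6) * 1.217 * 119 = 0.00120203 m
Convert to mm: 0.00120203 * 1000 = 1.202 mm

1.202 mm


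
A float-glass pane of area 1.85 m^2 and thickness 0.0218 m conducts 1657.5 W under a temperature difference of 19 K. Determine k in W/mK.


Fourier's law rearranged: k = Q * t / (A * dT)
  Numerator = 1657.5 * 0.0218 = 36.1335
  Denominator = 1.85 * 19 = 35.15
  k = 36.1335 / 35.15 = 1.028 W/mK

1.028 W/mK


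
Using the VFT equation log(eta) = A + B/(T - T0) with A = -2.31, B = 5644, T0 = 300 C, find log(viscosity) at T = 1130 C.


VFT equation: log(eta) = A + B / (T - T0)
  T - T0 = 1130 - 300 = 830
  B / (T - T0) = 5644 / 830 = 6.8
  log(eta) = -2.31 + 6.8 = 4.49

4.49


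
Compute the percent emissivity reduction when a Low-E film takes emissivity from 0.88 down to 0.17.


Percentage reduction = (1 - coated/uncoated) * 100
  Ratio = 0.17 / 0.88 = 0.1932
  Reduction = (1 - 0.1932) * 100 = 80.7%

80.7%


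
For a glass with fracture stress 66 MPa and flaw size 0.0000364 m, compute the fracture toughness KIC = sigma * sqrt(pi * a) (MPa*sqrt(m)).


Fracture toughness: KIC = sigma * sqrt(pi * a)
  pi * a = pi * 0.0000364 = 0.000114354
  sqrt(pi * a) = 0.010694
  KIC = 66 * 0.010694 = 0.706 MPa*sqrt(m)

0.706 MPa*sqrt(m)


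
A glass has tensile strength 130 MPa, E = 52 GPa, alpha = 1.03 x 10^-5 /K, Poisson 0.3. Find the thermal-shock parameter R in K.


Thermal shock resistance: R = sigma * (1 - nu) / (E * alpha)
  Numerator = 130 * (1 - 0.3) = 91.0
  Denominator = 52 * 1000 * (1.03 x 10^-5) = 0.5356
  R = 91.0 / 0.5356 = 169.9 K

169.9 K


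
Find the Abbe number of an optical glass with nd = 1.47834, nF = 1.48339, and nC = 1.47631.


Abbe number formula: Vd = (nd - 1) / (nF - nC)
  nd - 1 = 1.47834 - 1 = 0.47834
  nF - nC = 1.48339 - 1.47631 = 0.00708
  Vd = 0.47834 / 0.00708 = 67.56

67.56


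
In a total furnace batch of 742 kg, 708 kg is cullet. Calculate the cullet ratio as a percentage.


Cullet ratio = (cullet mass / total batch mass) * 100
  Ratio = 708 / 742 * 100 = 95.42%

95.42%


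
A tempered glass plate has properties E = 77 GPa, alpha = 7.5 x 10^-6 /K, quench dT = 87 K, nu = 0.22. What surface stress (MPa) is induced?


Tempering stress: sigma = E * alpha * dT / (1 - nu)
  E (MPa) = 77 * 1000 = 77000
  Numerator = 77000 * (7.5 x 10^-6) * 87 = 50.2425
  Denominator = 1 - 0.22 = 0.78
  sigma = 50.2425 / 0.78 = 64.4 MPa

64.4 MPa


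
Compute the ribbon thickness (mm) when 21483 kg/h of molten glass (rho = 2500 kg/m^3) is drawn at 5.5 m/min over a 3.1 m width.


Ribbon cross-section from mass balance:
  Volume rate = throughput / density = 21483 / 2500 = 8.5932 m^3/h
  thickness = volume rate / (speed * 60 * width), i.e.
  thickness = throughput / (60 * speed * width * density) * 1000
  thickness = 21483 / (60 * 5.5 * 3.1 * 2500) * 1000 = 8.4 mm

8.4 mm


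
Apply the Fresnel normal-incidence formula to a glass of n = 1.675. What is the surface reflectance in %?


Fresnel reflectance at normal incidence:
  R = ((n - 1)/(n + 1))^2
  (n - 1)/(n + 1) = (1.675 - 1)/(1.675 + 1) = 0.252336
  R = 0.252336^2 = 0.0636735
  R(%) = 0.0636735 * 100 = 6.367%

6.367%


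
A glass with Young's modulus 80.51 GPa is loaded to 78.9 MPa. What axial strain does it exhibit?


Rearrange E = sigma / epsilon:
  epsilon = sigma / E
  E (MPa) = 80.51 * 1000 = 80510
  epsilon = 78.9 / 80510 = 0.00098

0.00098


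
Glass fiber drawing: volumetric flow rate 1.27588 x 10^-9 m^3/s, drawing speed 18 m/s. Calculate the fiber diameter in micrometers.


Cross-sectional area from continuity:
  A = Q / v = 1.27588 x 10^-9 / 18 = 7.088222 x 10^-11 m^2
Diameter from circular cross-section:
  d = sqrt(4A / pi) * 10^6 (m -> um)
  d = sqrt(4 * 7.088222 x 10^-11 / pi) * 10^6 = 9.5 um

9.5 um


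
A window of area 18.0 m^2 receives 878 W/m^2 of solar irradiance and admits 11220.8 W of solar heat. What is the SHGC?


Rearrange Q = Area * SHGC * Irradiance:
  SHGC = Q / (Area * Irradiance)
  SHGC = 11220.8 / (18.0 * 878) = 0.71

0.71


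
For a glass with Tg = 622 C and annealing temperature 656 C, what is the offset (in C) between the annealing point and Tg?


Offset = T_anneal - Tg:
  offset = 656 - 622 = 34 C

34 C


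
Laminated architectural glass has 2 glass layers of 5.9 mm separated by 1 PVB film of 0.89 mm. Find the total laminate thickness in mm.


Total thickness = glass contribution + PVB contribution
  Glass: 2 * 5.9 = 11.8 mm
  PVB: 1 * 0.89 = 0.89 mm
  Total = 11.8 + 0.89 = 12.69 mm

12.69 mm


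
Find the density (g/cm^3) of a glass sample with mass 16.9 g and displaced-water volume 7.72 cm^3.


Use the definition of density:
  rho = mass / volume
  rho = 16.9 / 7.72 = 2.189 g/cm^3

2.189 g/cm^3


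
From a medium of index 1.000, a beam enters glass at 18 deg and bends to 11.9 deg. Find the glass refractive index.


Apply Snell's law: n1 * sin(theta1) = n2 * sin(theta2)
  n2 = n1 * sin(theta1) / sin(theta2)
  sin(18) = 0.309017
  sin(11.9) = 0.206204
  n2 = 1.000 * 0.309017 / 0.206204 = 1.4986

1.4986


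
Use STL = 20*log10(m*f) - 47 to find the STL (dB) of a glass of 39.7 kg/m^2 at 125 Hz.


Mass law: STL = 20 * log10(m * f) - 47
  m * f = 39.7 * 125 = 4962.5
  log10(4962.5) = 3.6957
  STL = 20 * 3.6957 - 47 = 73.914 - 47 = 26.9 dB

26.9 dB


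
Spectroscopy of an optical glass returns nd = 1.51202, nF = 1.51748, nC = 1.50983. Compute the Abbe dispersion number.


Abbe number formula: Vd = (nd - 1) / (nF - nC)
  nd - 1 = 1.51202 - 1 = 0.51202
  nF - nC = 1.51748 - 1.50983 = 0.00765
  Vd = 0.51202 / 0.00765 = 66.93

66.93


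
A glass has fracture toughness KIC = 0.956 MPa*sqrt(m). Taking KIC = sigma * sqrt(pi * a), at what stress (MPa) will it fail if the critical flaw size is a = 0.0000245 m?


Rearrange KIC = sigma * sqrt(pi * a):
  sigma = KIC / sqrt(pi * a)
  sqrt(pi * 0.0000245) = 0.008773
  sigma = 0.956 / 0.008773 = 108.97 MPa

108.97 MPa


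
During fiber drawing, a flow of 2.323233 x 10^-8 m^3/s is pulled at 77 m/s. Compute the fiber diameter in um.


Cross-sectional area from continuity:
  A = Q / v = 2.323233 x 10^-8 / 77 = 3.017186 x 10^-10 m^2
Diameter from circular cross-section:
  d = sqrt(4A / pi) * 10^6 (m -> um)
  d = sqrt(4 * 3.017186 x 10^-10 / pi) * 10^6 = 19.6 um

19.6 um


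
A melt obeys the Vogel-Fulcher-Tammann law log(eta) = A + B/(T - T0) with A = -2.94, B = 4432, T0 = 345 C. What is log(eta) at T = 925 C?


VFT equation: log(eta) = A + B / (T - T0)
  T - T0 = 925 - 345 = 580
  B / (T - T0) = 4432 / 580 = 7.641
  log(eta) = -2.94 + 7.641 = 4.701

4.701


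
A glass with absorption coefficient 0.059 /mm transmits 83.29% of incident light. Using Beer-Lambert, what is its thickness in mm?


Rearrange T = exp(-alpha * thickness):
  thickness = -ln(T) / alpha
  T = 83.29/100 = 0.8329
  ln(T) = -0.18284
  -ln(T) = 0.18284
  thickness = 0.18284 / 0.059 = 3.1 mm

3.1 mm


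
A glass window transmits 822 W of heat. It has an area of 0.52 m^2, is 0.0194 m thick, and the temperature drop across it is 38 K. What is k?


Fourier's law rearranged: k = Q * t / (A * dT)
  Numerator = 822 * 0.0194 = 15.9468
  Denominator = 0.52 * 38 = 19.76
  k = 15.9468 / 19.76 = 0.807 W/mK

0.807 W/mK


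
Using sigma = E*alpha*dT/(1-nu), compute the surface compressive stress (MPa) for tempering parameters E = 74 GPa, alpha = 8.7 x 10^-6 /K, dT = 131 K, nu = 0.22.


Tempering stress: sigma = E * alpha * dT / (1 - nu)
  E (MPa) = 74 * 1000 = 74000
  Numerator = 74000 * (8.7 x 10^-6) * 131 = 84.3378
  Denominator = 1 - 0.22 = 0.78
  sigma = 84.3378 / 0.78 = 108.1 MPa

108.1 MPa


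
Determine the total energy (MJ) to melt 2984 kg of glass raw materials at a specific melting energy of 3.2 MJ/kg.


Total energy = mass * specific energy
  E = 2984 * 3.2 = 9548.8 MJ

9548.8 MJ


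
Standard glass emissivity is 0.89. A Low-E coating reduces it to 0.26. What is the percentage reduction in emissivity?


Percentage reduction = (1 - coated/uncoated) * 100
  Ratio = 0.26 / 0.89 = 0.2921
  Reduction = (1 - 0.2921) * 100 = 70.8%

70.8%


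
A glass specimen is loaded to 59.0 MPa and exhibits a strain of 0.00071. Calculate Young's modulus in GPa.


Young's modulus: E = stress / strain
  E = 59.0 MPa / 0.00071 = 83098.59 MPa
Convert to GPa: 83098.59 / 1000 = 83.1 GPa

83.1 GPa


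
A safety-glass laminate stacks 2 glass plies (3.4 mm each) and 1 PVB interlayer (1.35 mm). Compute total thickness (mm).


Total thickness = glass contribution + PVB contribution
  Glass: 2 * 3.4 = 6.8 mm
  PVB: 1 * 1.35 = 1.35 mm
  Total = 6.8 + 1.35 = 8.15 mm

8.15 mm


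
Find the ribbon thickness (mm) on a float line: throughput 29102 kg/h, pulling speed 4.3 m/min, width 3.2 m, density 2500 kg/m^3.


Ribbon cross-section from mass balance:
  Volume rate = throughput / density = 29102 / 2500 = 11.6408 m^3/h
  thickness = volume rate / (speed * 60 * width), i.e.
  thickness = throughput / (60 * speed * width * density) * 1000
  thickness = 29102 / (60 * 4.3 * 3.2 * 2500) * 1000 = 14.1 mm

14.1 mm


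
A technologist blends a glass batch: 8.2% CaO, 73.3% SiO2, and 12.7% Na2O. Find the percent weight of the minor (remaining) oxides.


Sum the three major oxides:
  SiO2 + Na2O + CaO = 73.3 + 12.7 + 8.2 = 94.2%
Subtract from 100%:
  Others = 100 - 94.2 = 5.8%

5.8%


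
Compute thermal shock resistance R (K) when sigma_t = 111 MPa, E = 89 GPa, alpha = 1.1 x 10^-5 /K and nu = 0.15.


Thermal shock resistance: R = sigma * (1 - nu) / (E * alpha)
  Numerator = 111 * (1 - 0.15) = 94.35
  Denominator = 89 * 1000 * (1.1 x 10^-5) = 0.979
  R = 94.35 / 0.979 = 96.4 K

96.4 K


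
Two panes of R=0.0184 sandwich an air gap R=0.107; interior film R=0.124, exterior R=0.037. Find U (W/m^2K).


Total thermal resistance (series):
  R_total = R_in + R_glass + R_air + R_glass + R_out
  R_total = 0.124 + 0.0184 + 0.107 + 0.0184 + 0.037 = 0.3048 m^2K/W
U-value = 1 / R_total = 1 / 0.3048 = 3.281 W/m^2K

3.281 W/m^2K


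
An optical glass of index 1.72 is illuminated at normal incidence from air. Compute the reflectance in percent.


Fresnel reflectance at normal incidence:
  R = ((n - 1)/(n + 1))^2
  (n - 1)/(n + 1) = (1.72 - 1)/(1.72 + 1) = 0.264706
  R = 0.264706^2 = 0.0700693
  R(%) = 0.0700693 * 100 = 7.007%

7.007%


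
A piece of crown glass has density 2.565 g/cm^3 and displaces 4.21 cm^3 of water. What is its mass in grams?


Rearrange rho = m / V:
  m = rho * V
  m = 2.565 * 4.21 = 10.799 g

10.799 g


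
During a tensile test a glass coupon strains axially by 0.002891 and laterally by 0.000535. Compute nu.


Poisson's ratio: nu = lateral strain / axial strain
  nu = 0.000535 / 0.002891 = 0.1851

0.1851


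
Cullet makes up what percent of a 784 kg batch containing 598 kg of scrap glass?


Cullet ratio = (cullet mass / total batch mass) * 100
  Ratio = 598 / 784 * 100 = 76.28%

76.28%


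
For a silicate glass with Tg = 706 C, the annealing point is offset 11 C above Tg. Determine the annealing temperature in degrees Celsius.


The annealing temperature is Tg plus the offset:
  T_anneal = 706 + 11 = 717 C

717 C


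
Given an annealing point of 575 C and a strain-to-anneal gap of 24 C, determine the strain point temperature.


Strain point = annealing point - difference:
  T_strain = 575 - 24 = 551 C

551 C


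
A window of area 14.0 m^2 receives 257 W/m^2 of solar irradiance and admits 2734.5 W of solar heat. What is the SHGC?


Rearrange Q = Area * SHGC * Irradiance:
  SHGC = Q / (Area * Irradiance)
  SHGC = 2734.5 / (14.0 * 257) = 0.76

0.76


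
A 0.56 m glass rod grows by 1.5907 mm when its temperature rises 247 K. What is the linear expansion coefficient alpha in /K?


Rearrange dL = alpha * L0 * dT for alpha:
  alpha = dL / (L0 * dT)
  alpha = (1.5907 / 1000) / (0.56 * 247) = 0.0000115 /K = 1.15 x 10^-5 /K

1.15 x 10^-5 /K


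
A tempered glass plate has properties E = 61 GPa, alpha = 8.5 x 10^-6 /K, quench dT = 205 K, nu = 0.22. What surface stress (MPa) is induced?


Tempering stress: sigma = E * alpha * dT / (1 - nu)
  E (MPa) = 61 * 1000 = 61000
  Numerator = 61000 * (8.5 x 10^-6) * 205 = 106.2925
  Denominator = 1 - 0.22 = 0.78
  sigma = 106.2925 / 0.78 = 136.3 MPa

136.3 MPa


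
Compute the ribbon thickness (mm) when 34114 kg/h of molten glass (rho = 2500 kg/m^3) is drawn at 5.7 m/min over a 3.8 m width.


Ribbon cross-section from mass balance:
  Volume rate = throughput / density = 34114 / 2500 = 13.6456 m^3/h
  thickness = volume rate / (speed * 60 * width), i.e.
  thickness = throughput / (60 * speed * width * density) * 1000
  thickness = 34114 / (60 * 5.7 * 3.8 * 2500) * 1000 = 10.5 mm

10.5 mm


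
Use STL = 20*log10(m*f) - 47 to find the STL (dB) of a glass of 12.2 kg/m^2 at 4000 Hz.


Mass law: STL = 20 * log10(m * f) - 47
  m * f = 12.2 * 4000 = 48800
  log10(48800) = 4.68842
  STL = 20 * 4.68842 - 47 = 93.7684 - 47 = 46.8 dB

46.8 dB


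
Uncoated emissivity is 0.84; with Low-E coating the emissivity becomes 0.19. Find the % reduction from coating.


Percentage reduction = (1 - coated/uncoated) * 100
  Ratio = 0.19 / 0.84 = 0.2262
  Reduction = (1 - 0.2262) * 100 = 77.4%

77.4%


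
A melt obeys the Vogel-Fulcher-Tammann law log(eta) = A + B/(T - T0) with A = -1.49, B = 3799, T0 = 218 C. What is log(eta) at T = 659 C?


VFT equation: log(eta) = A + B / (T - T0)
  T - T0 = 659 - 218 = 441
  B / (T - T0) = 3799 / 441 = 8.615
  log(eta) = -1.49 + 8.615 = 7.125

7.125


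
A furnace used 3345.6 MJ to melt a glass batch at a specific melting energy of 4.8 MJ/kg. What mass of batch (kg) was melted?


Rearrange E = m * s for m:
  m = E / s
  m = 3345.6 / 4.8 = 697.0 kg

697.0 kg


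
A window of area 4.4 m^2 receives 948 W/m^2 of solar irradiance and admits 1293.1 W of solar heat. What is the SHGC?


Rearrange Q = Area * SHGC * Irradiance:
  SHGC = Q / (Area * Irradiance)
  SHGC = 1293.1 / (4.4 * 948) = 0.31

0.31


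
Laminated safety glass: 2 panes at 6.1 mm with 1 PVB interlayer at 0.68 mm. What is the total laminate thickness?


Total thickness = glass contribution + PVB contribution
  Glass: 2 * 6.1 = 12.2 mm
  PVB: 1 * 0.68 = 0.68 mm
  Total = 12.2 + 0.68 = 12.88 mm

12.88 mm


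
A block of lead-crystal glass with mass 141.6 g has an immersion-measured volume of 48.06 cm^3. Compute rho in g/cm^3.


Use the definition of density:
  rho = mass / volume
  rho = 141.6 / 48.06 = 2.946 g/cm^3

2.946 g/cm^3


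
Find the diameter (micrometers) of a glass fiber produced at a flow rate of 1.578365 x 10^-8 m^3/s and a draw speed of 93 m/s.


Cross-sectional area from continuity:
  A = Q / v = 1.578365 x 10^-8 / 93 = 1.697167 x 10^-10 m^2
Diameter from circular cross-section:
  d = sqrt(4A / pi) * 10^6 (m -> um)
  d = sqrt(4 * 1.697167 x 10^-10 / pi) * 10^6 = 14.7 um

14.7 um


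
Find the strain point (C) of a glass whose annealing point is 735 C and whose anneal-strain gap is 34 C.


Strain point = annealing point - difference:
  T_strain = 735 - 34 = 701 C

701 C


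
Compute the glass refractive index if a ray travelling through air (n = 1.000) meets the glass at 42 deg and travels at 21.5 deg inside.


Apply Snell's law: n1 * sin(theta1) = n2 * sin(theta2)
  n2 = n1 * sin(theta1) / sin(theta2)
  sin(42) = 0.669131
  sin(21.5) = 0.366501
  n2 = 1.000 * 0.669131 / 0.366501 = 1.8257

1.8257


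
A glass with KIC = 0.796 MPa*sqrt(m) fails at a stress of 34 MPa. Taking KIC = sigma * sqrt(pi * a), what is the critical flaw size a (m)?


Rearrange KIC = sigma * sqrt(pi * a):
  sqrt(pi * a) = KIC / sigma
  sqrt(pi * a) = 0.796 / 34 = 0.023412
  a = (KIC / sigma)^2 / pi
  a = 0.023412^2 / pi = 0.0001745 m

0.0001745 m


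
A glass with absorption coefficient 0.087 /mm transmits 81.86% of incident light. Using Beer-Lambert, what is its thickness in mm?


Rearrange T = exp(-alpha * thickness):
  thickness = -ln(T) / alpha
  T = 81.86/100 = 0.8186
  ln(T) = -0.20016
  -ln(T) = 0.20016
  thickness = 0.20016 / 0.087 = 2.3 mm

2.3 mm


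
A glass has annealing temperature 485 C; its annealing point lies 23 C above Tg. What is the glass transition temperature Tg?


Rearrange T_anneal = Tg + offset for Tg:
  Tg = T_anneal - offset = 485 - 23 = 462 C

462 C


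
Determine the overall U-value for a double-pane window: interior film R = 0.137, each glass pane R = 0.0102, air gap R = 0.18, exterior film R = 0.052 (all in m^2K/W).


Total thermal resistance (series):
  R_total = R_in + R_glass + R_air + R_glass + R_out
  R_total = 0.137 + 0.0102 + 0.18 + 0.0102 + 0.052 = 0.3894 m^2K/W
U-value = 1 / R_total = 1 / 0.3894 = 2.568 W/m^2K

2.568 W/m^2K
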